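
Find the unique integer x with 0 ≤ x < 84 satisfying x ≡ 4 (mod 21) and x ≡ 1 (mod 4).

Write x = 4 + 21·k. Then 21·k ≡ 1 − 4 ≡ 1 (mod 4).
Need 21⁻¹ mod 4. Extended Euclid on (4, 1):
4 = 4*1 + 0
21⁻¹ ≡ 1 (mod 4), so k ≡ 1·1 ≡ 1 (mod 4).
x = 4 + 21·1 = 25.

25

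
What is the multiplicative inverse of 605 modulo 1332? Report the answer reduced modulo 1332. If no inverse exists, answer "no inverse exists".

gcd(1332, 605) by repeated division:
1332 = 2×605 + 122
605 = 4×122 + 117
122 = 1×117 + 5
117 = 23×5 + 2
5 = 2×2 + 1
2 = 2×1 + 0
The gcd is 1. Working backward:
1 = 5 − 2·2
1 = −2·117 + 47·5
1 = 47·122 − 49·117
1 = −49·605 + 243·122
1 = 243·1332 − 535·605
Hence 605⁻¹ ≡ -535 ≡ 797 (mod 1332).

797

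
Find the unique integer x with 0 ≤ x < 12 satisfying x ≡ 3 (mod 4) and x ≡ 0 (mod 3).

3

Write x = 3 + 4·k. Then 4·k ≡ 0 − 3 ≡ 0 (mod 3).
Need 4⁻¹ mod 3. Extended Euclid on (3, 1):
3 = 3×1 + 0
4⁻¹ ≡ 1 (mod 3), so k ≡ 1·0 ≡ 0 (mod 3).
x = 3 + 4·0 = 3.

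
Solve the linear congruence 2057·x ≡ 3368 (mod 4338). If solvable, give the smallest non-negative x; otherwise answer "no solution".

1984

First find gcd(2057, 4338):
4338 = 2*2057 + 224
2057 = 9*224 + 41
224 = 5*41 + 19
41 = 2*19 + 3
19 = 6*3 + 1
3 = 3*1 + 0
gcd = 1, so a unique solution mod 4338 exists.
Back-substitute for the Bézout coefficients:
1 = 19 − 6·3
1 = −6·41 + 13·19
1 = 13·224 − 71·41
1 = −71·2057 + 652·224
1 = 652·4338 − 1375·2057
So 2057·(-1375) ≡ 1 (mod 4338), giving 2057⁻¹ ≡ 2963.
x ≡ 2057⁻¹·3368 ≡ 2963·3368 ≡ 1984 (mod 4338).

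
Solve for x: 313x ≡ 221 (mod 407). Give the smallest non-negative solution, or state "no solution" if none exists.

First find gcd(313, 407):
407 = 1×313 + 94
313 = 3×94 + 31
94 = 3×31 + 1
31 = 31×1 + 0
gcd = 1, so a unique solution mod 407 exists.
Back-substitute for the Bézout coefficients:
1 = 94 − 3·31
1 = −3·313 + 10·94
1 = 10·407 − 13·313
So 313·(-13) ≡ 1 (mod 407), giving 313⁻¹ ≡ 394.
x ≡ 313⁻¹·221 ≡ 394·221 ≡ 383 (mod 407).

383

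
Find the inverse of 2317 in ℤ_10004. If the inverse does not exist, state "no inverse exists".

Run Euclid on (10004, 2317):
10004 = 4×2317 + 736
2317 = 3×736 + 109
736 = 6×109 + 82
109 = 1×82 + 27
82 = 3×27 + 1
27 = 27×1 + 0
Since gcd(2317, 10004) = 1, back-substitute to write 1 as a combination:
1 = 82 − 3·27
1 = −3·109 + 4·82
1 = 4·736 − 27·109
1 = −27·2317 + 85·736
1 = 85·10004 − 367·2317
Hence 2317⁻¹ ≡ -367 ≡ 9637 (mod 10004).

9637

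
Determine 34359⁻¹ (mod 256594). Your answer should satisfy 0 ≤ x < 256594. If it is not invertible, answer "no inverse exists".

Compute gcd(34359, 256594):
256594 = 7*34359 + 16081
34359 = 2*16081 + 2197
16081 = 7*2197 + 702
2197 = 3*702 + 91
702 = 7*91 + 65
91 = 1*65 + 26
65 = 2*26 + 13
26 = 2*13 + 0
Since gcd = 13 > 1, 34359 is not a unit mod 256594.

no inverse exists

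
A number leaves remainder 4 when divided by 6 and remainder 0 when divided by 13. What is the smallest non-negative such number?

Write x = 4 + 6·k. Then 6·k ≡ 0 − 4 ≡ 9 (mod 13).
Need 6⁻¹ mod 13. Extended Euclid on (13, 6):
13 = 2×6 + 1
6 = 6×1 + 0
Back-substitute:
1 = 13 − 2·6
6⁻¹ ≡ 11 (mod 13), so k ≡ 11·9 ≡ 8 (mod 13).
x = 4 + 6·8 = 52.

52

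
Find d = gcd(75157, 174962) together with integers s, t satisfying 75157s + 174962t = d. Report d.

1

Euclidean algorithm:
174962 = 2×75157 + 24648
75157 = 3×24648 + 1213
24648 = 20×1213 + 388
1213 = 3×388 + 49
388 = 7×49 + 45
49 = 1×45 + 4
45 = 11×4 + 1
4 = 4×1 + 0
gcd(75157, 174962) = 1.
Express as a combination:
1 = 45 − 11·4
1 = −11·49 + 12·45
1 = 12·388 − 95·49
1 = −95·1213 + 297·388
1 = 297·24648 − 6035·1213
1 = −6035·75157 + 18402·24648
1 = 18402·174962 − 42839·75157
So 1 = (18402)·174962 + (-42839)·75157.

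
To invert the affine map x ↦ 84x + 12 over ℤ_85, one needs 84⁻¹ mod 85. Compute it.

84

Run Euclid on (85, 84):
85 = 1·84 + 1
84 = 84·1 + 0
Since gcd(84, 85) = 1, back-substitute to write 1 as a combination:
1 = 85 − 84
So 84·(-1) ≡ 1 (mod 85), and -1 ≡ 84 (mod 85).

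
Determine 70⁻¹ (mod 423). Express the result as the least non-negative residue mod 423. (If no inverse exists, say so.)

Apply the Euclidean algorithm to 423 and 70:
423 = 6*70 + 3
70 = 23*3 + 1
3 = 3*1 + 0
Since gcd(70, 423) = 1, back-substitute to write 1 as a combination:
1 = 70 − 23·3
1 = −23·423 + 139·70
So 70·139 ≡ 1 (mod 423).

139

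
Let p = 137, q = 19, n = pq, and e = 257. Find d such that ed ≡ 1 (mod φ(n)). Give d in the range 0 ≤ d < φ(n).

1505

φ(n) = (p−1)(q−1) = 136·18 = 2448.
Need d with 257·d ≡ 1 (mod 2448). Apply the extended Euclidean algorithm:
2448 = 9*257 + 135
257 = 1*135 + 122
135 = 1*122 + 13
122 = 9*13 + 5
13 = 2*5 + 3
5 = 1*3 + 2
3 = 1*2 + 1
2 = 2*1 + 0
Back-substitute:
1 = 3 − 2
1 = −5 + 2·3
1 = 2·13 − 5·5
1 = −5·122 + 47·13
1 = 47·135 − 52·122
1 = −52·257 + 99·135
1 = 99·2448 − 943·257
So 257·(-943) ≡ 1 (mod 2448), hence d ≡ -943 ≡ 1505 (mod 2448).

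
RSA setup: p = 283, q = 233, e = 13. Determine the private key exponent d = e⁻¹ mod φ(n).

φ(n) = (p−1)(q−1) = 282·232 = 65424.
Need d with 13·d ≡ 1 (mod 65424). Apply the extended Euclidean algorithm:
65424 = 5032·13 + 8
13 = 1·8 + 5
8 = 1·5 + 3
5 = 1·3 + 2
3 = 1·2 + 1
2 = 2·1 + 0
Back-substitute:
1 = 3 − 2
1 = −5 + 2·3
1 = 2·8 − 3·5
1 = −3·13 + 5·8
1 = 5·65424 − 25163·13
So 13·(-25163) ≡ 1 (mod 65424), hence d ≡ -25163 ≡ 40261 (mod 65424).

40261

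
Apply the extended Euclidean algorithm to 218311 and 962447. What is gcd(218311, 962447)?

Repeated division:
962447 = 4*218311 + 89203
218311 = 2*89203 + 39905
89203 = 2*39905 + 9393
39905 = 4*9393 + 2333
9393 = 4*2333 + 61
2333 = 38*61 + 15
61 = 4*15 + 1
15 = 15*1 + 0
gcd(218311, 962447) = 1.
Express as a combination:
1 = 61 − 4·15
1 = −4·2333 + 153·61
1 = 153·9393 − 616·2333
1 = −616·39905 + 2617·9393
1 = 2617·89203 − 5850·39905
1 = −5850·218311 + 14317·89203
1 = 14317·962447 − 63118·218311
So 1 = (14317)·962447 + (-63118)·218311.

1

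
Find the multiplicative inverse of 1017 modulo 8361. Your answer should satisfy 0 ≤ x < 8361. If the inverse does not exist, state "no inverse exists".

no inverse exists

Compute gcd(1017, 8361):
8361 = 8×1017 + 225
1017 = 4×225 + 117
225 = 1×117 + 108
117 = 1×108 + 9
108 = 12×9 + 0
The gcd is 9, not 1, hence no inverse exists.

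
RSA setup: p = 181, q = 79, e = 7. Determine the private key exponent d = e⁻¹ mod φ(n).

8023

φ(n) = (p−1)(q−1) = 180·78 = 14040.
Need d with 7·d ≡ 1 (mod 14040). Apply the extended Euclidean algorithm:
14040 = 2005·7 + 5
7 = 1·5 + 2
5 = 2·2 + 1
2 = 2·1 + 0
Back-substitute:
1 = 5 − 2·2
1 = −2·7 + 3·5
1 = 3·14040 − 6017·7
So 7·(-6017) ≡ 1 (mod 14040), hence d ≡ -6017 ≡ 8023 (mod 14040).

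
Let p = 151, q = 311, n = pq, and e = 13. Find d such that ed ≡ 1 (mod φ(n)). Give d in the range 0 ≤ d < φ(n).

3577

φ(n) = (p−1)(q−1) = 150·310 = 46500.
Need d with 13·d ≡ 1 (mod 46500). Apply the extended Euclidean algorithm:
46500 = 3576*13 + 12
13 = 1*12 + 1
12 = 12*1 + 0
Back-substitute:
1 = 13 − 12
1 = −46500 + 3577·13
So 13·3577 ≡ 1 (mod 46500), hence d = 3577.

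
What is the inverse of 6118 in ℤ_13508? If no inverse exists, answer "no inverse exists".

no inverse exists

Compute gcd(6118, 13508):
13508 = 2·6118 + 1272
6118 = 4·1272 + 1030
1272 = 1·1030 + 242
1030 = 4·242 + 62
242 = 3·62 + 56
62 = 1·56 + 6
56 = 9·6 + 2
6 = 3·2 + 0
Since gcd = 2 > 1, 6118 is not a unit mod 13508.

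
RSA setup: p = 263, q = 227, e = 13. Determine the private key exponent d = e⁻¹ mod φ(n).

40993

φ(n) = (p−1)(q−1) = 262·226 = 59212.
Need d with 13·d ≡ 1 (mod 59212). Apply the extended Euclidean algorithm:
59212 = 4554*13 + 10
13 = 1*10 + 3
10 = 3*3 + 1
3 = 3*1 + 0
Back-substitute:
1 = 10 − 3·3
1 = −3·13 + 4·10
1 = 4·59212 − 18219·13
So 13·(-18219) ≡ 1 (mod 59212), hence d ≡ -18219 ≡ 40993 (mod 59212).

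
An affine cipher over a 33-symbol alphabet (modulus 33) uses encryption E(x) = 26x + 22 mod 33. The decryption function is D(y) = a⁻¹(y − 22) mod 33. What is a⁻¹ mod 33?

14

gcd(33, 26) by repeated division:
33 = 1*26 + 7
26 = 3*7 + 5
7 = 1*5 + 2
5 = 2*2 + 1
2 = 2*1 + 0
Since gcd(26, 33) = 1, back-substitute to write 1 as a combination:
1 = 5 − 2·2
1 = −2·7 + 3·5
1 = 3·26 − 11·7
1 = −11·33 + 14·26
So 26·14 ≡ 1 (mod 33).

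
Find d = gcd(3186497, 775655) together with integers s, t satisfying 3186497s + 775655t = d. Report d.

Apply Euclid's algorithm to 3186497 and 775655:
3186497 = 4·775655 + 83877
775655 = 9·83877 + 20762
83877 = 4·20762 + 829
20762 = 25·829 + 37
829 = 22·37 + 15
37 = 2·15 + 7
15 = 2·7 + 1
7 = 7·1 + 0
gcd(3186497, 775655) = 1.
Express as a combination:
1 = 15 − 2·7
1 = −2·37 + 5·15
1 = 5·829 − 112·37
1 = −112·20762 + 2805·829
1 = 2805·83877 − 11332·20762
1 = −11332·775655 + 104793·83877
1 = 104793·3186497 − 430504·775655
So 1 = (104793)·3186497 + (-430504)·775655.

1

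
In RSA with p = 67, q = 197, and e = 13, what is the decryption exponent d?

φ(n) = (p−1)(q−1) = 66·196 = 12936.
Need d with 13·d ≡ 1 (mod 12936). Apply the extended Euclidean algorithm:
12936 = 995*13 + 1
13 = 13*1 + 0
Back-substitute:
1 = 12936 − 995·13
So 13·(-995) ≡ 1 (mod 12936), hence d ≡ -995 ≡ 11941 (mod 12936).

11941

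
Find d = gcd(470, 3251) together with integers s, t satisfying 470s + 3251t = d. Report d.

1

Apply Euclid's algorithm to 3251 and 470:
3251 = 6·470 + 431
470 = 1·431 + 39
431 = 11·39 + 2
39 = 19·2 + 1
2 = 2·1 + 0
gcd(470, 3251) = 1.
Back-substituting:
1 = 39 − 19·2
1 = −19·431 + 210·39
1 = 210·470 − 229·431
1 = −229·3251 + 1584·470
So 1 = (-229)·3251 + (1584)·470.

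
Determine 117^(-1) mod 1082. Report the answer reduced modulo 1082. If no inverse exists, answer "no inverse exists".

Extended Euclidean algorithm:
1082 = 9·117 + 29
117 = 4·29 + 1
29 = 29·1 + 0
gcd = 1, so the inverse exists. Back-substitute:
1 = 117 − 4·29
1 = −4·1082 + 37·117
So 117·37 ≡ 1 (mod 1082).

37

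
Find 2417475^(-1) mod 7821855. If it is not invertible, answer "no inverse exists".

Compute gcd(2417475, 7821855):
7821855 = 3×2417475 + 569430
2417475 = 4×569430 + 139755
569430 = 4×139755 + 10410
139755 = 13×10410 + 4425
10410 = 2×4425 + 1560
4425 = 2×1560 + 1305
1560 = 1×1305 + 255
1305 = 5×255 + 30
255 = 8×30 + 15
30 = 2×15 + 0
The gcd is 15, not 1, hence no inverse exists.

no inverse exists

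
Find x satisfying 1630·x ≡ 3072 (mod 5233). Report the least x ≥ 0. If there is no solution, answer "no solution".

4901

First find gcd(1630, 5233):
5233 = 3*1630 + 343
1630 = 4*343 + 258
343 = 1*258 + 85
258 = 3*85 + 3
85 = 28*3 + 1
3 = 3*1 + 0
gcd = 1, so a unique solution mod 5233 exists.
Back-substitute for the Bézout coefficients:
1 = 85 − 28·3
1 = −28·258 + 85·85
1 = 85·343 − 113·258
1 = −113·1630 + 537·343
1 = 537·5233 − 1724·1630
So 1630·(-1724) ≡ 1 (mod 5233), giving 1630⁻¹ ≡ 3509.
x ≡ 1630⁻¹·3072 ≡ 3509·3072 ≡ 4901 (mod 5233).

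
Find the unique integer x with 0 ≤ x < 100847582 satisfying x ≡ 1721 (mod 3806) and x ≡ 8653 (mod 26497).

Write x = 1721 + 3806·k. Then 3806·k ≡ 8653 − 1721 ≡ 6932 (mod 26497).
Need 3806⁻¹ mod 26497. Extended Euclid on (26497, 3806):
26497 = 6·3806 + 3661
3806 = 1·3661 + 145
3661 = 25·145 + 36
145 = 4·36 + 1
36 = 36·1 + 0
Back-substitute:
1 = 145 − 4·36
1 = −4·3661 + 101·145
1 = 101·3806 − 105·3661
1 = −105·26497 + 731·3806
3806⁻¹ ≡ 731 (mod 26497), so k ≡ 731·6932 ≡ 6365 (mod 26497).
x = 1721 + 3806·6365 = 24226911.

24226911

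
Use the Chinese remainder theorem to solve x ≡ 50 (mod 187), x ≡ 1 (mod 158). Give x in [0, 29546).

Write x = 50 + 187·k. Then 187·k ≡ 1 − 50 ≡ 109 (mod 158).
Need 187⁻¹ mod 158. Extended Euclid on (158, 29):
158 = 5×29 + 13
29 = 2×13 + 3
13 = 4×3 + 1
3 = 3×1 + 0
Back-substitute:
1 = 13 − 4·3
1 = −4·29 + 9·13
1 = 9·158 − 49·29
187⁻¹ ≡ 109 (mod 158), so k ≡ 109·109 ≡ 31 (mod 158).
x = 50 + 187·31 = 5847.

5847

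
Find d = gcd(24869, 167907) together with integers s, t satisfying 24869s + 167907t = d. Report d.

Euclidean algorithm:
167907 = 6×24869 + 18693
24869 = 1×18693 + 6176
18693 = 3×6176 + 165
6176 = 37×165 + 71
165 = 2×71 + 23
71 = 3×23 + 2
23 = 11×2 + 1
2 = 2×1 + 0
gcd(24869, 167907) = 1.
Back-substituting:
1 = 23 − 11·2
1 = −11·71 + 34·23
1 = 34·165 − 79·71
1 = −79·6176 + 2957·165
1 = 2957·18693 − 8950·6176
1 = −8950·24869 + 11907·18693
1 = 11907·167907 − 80392·24869
So 1 = (11907)·167907 + (-80392)·24869.

1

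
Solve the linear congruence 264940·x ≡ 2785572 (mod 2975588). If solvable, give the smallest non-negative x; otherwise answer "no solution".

First find gcd(264940, 2975588):
2975588 = 11·264940 + 61248
264940 = 4·61248 + 19948
61248 = 3·19948 + 1404
19948 = 14·1404 + 292
1404 = 4·292 + 236
292 = 1·236 + 56
236 = 4·56 + 12
56 = 4·12 + 8
12 = 1·8 + 4
8 = 2·4 + 0
gcd = 4 and 4 | 2785572, so solutions exist. Divide through by 4: 66235x ≡ 696393 (mod 743897).
Now find 66235⁻¹ mod 743897:
743897 = 11×66235 + 15312
66235 = 4×15312 + 4987
15312 = 3×4987 + 351
4987 = 14×351 + 73
351 = 4×73 + 59
73 = 1×59 + 14
59 = 4×14 + 3
14 = 4×3 + 2
3 = 1×2 + 1
2 = 2×1 + 0
Back-substitute:
1 = 3 − 2
1 = −14 + 5·3
1 = 5·59 − 21·14
1 = −21·73 + 26·59
1 = 26·351 − 125·73
1 = −125·4987 + 1776·351
1 = 1776·15312 − 5453·4987
1 = −5453·66235 + 23588·15312
1 = 23588·743897 − 264921·66235
So 66235·(-264921) ≡ 1 (mod 743897), i.e. 66235⁻¹ ≡ 478976.
Then x ≡ 478976·696393 ≡ 301635 (mod 743897); the smallest non-negative solution is x = 301635.

301635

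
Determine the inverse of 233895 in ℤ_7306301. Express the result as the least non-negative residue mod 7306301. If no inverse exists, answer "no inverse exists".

2291866

Run Euclid on (7306301, 233895):
7306301 = 31*233895 + 55556
233895 = 4*55556 + 11671
55556 = 4*11671 + 8872
11671 = 1*8872 + 2799
8872 = 3*2799 + 475
2799 = 5*475 + 424
475 = 1*424 + 51
424 = 8*51 + 16
51 = 3*16 + 3
16 = 5*3 + 1
3 = 3*1 + 0
gcd = 1, so the inverse exists. Back-substitute:
1 = 16 − 5·3
1 = −5·51 + 16·16
1 = 16·424 − 133·51
1 = −133·475 + 149·424
1 = 149·2799 − 878·475
1 = −878·8872 + 2783·2799
1 = 2783·11671 − 3661·8872
1 = −3661·55556 + 17427·11671
1 = 17427·233895 − 73369·55556
1 = −73369·7306301 + 2291866·233895
So 233895·2291866 ≡ 1 (mod 7306301).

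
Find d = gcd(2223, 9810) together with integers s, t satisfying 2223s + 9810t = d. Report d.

Euclidean algorithm:
9810 = 4*2223 + 918
2223 = 2*918 + 387
918 = 2*387 + 144
387 = 2*144 + 99
144 = 1*99 + 45
99 = 2*45 + 9
45 = 5*9 + 0
gcd(2223, 9810) = 9.
Working backward:
9 = 99 − 2·45
9 = −2·144 + 3·99
9 = 3·387 − 8·144
9 = −8·918 + 19·387
9 = 19·2223 − 46·918
9 = −46·9810 + 203·2223
So 9 = (-46)·9810 + (203)·2223.

9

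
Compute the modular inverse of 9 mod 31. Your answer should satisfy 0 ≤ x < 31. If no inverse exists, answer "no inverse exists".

gcd(31, 9) by repeated division:
31 = 3*9 + 4
9 = 2*4 + 1
4 = 4*1 + 0
The gcd is 1. Working backward:
1 = 9 − 2·4
1 = −2·31 + 7·9
So 9·7 ≡ 1 (mod 31).

7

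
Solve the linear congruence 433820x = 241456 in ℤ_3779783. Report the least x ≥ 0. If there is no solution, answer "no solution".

First find gcd(433820, 3779783):
3779783 = 8*433820 + 309223
433820 = 1*309223 + 124597
309223 = 2*124597 + 60029
124597 = 2*60029 + 4539
60029 = 13*4539 + 1022
4539 = 4*1022 + 451
1022 = 2*451 + 120
451 = 3*120 + 91
120 = 1*91 + 29
91 = 3*29 + 4
29 = 7*4 + 1
4 = 4*1 + 0
gcd = 1, so a unique solution mod 3779783 exists.
Back-substitute for the Bézout coefficients:
1 = 29 − 7·4
1 = −7·91 + 22·29
1 = 22·120 − 29·91
1 = −29·451 + 109·120
1 = 109·1022 − 247·451
1 = −247·4539 + 1097·1022
1 = 1097·60029 − 14508·4539
1 = −14508·124597 + 30113·60029
1 = 30113·309223 − 74734·124597
1 = −74734·433820 + 104847·309223
1 = 104847·3779783 − 913510·433820
So 433820·(-913510) ≡ 1 (mod 3779783), giving 433820⁻¹ ≡ 2866273.
x ≡ 433820⁻¹·241456 ≡ 2866273·241456 ≡ 546188 (mod 3779783).

546188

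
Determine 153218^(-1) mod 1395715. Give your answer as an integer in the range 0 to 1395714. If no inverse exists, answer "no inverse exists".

Apply the Euclidean algorithm to 1395715 and 153218:
1395715 = 9·153218 + 16753
153218 = 9·16753 + 2441
16753 = 6·2441 + 2107
2441 = 1·2107 + 334
2107 = 6·334 + 103
334 = 3·103 + 25
103 = 4·25 + 3
25 = 8·3 + 1
3 = 3·1 + 0
gcd = 1, so the inverse exists. Back-substitute:
1 = 25 − 8·3
1 = −8·103 + 33·25
1 = 33·334 − 107·103
1 = −107·2107 + 675·334
1 = 675·2441 − 782·2107
1 = −782·16753 + 5367·2441
1 = 5367·153218 − 49085·16753
1 = −49085·1395715 + 447132·153218
So 153218·447132 ≡ 1 (mod 1395715).

447132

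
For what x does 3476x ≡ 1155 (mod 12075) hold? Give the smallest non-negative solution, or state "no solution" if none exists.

First find gcd(3476, 12075):
12075 = 3·3476 + 1647
3476 = 2·1647 + 182
1647 = 9·182 + 9
182 = 20·9 + 2
9 = 4·2 + 1
2 = 2·1 + 0
gcd = 1, so a unique solution mod 12075 exists.
Back-substitute for the Bézout coefficients:
1 = 9 − 4·2
1 = −4·182 + 81·9
1 = 81·1647 − 733·182
1 = −733·3476 + 1547·1647
1 = 1547·12075 − 5374·3476
So 3476·(-5374) ≡ 1 (mod 12075), giving 3476⁻¹ ≡ 6701.
x ≡ 3476⁻¹·1155 ≡ 6701·1155 ≡ 11655 (mod 12075).

11655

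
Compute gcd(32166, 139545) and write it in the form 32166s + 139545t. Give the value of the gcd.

9

Apply Euclid's algorithm to 139545 and 32166:
139545 = 4×32166 + 10881
32166 = 2×10881 + 10404
10881 = 1×10404 + 477
10404 = 21×477 + 387
477 = 1×387 + 90
387 = 4×90 + 27
90 = 3×27 + 9
27 = 3×9 + 0
gcd(32166, 139545) = 9.
Working backward:
9 = 90 − 3·27
9 = −3·387 + 13·90
9 = 13·477 − 16·387
9 = −16·10404 + 349·477
9 = 349·10881 − 365·10404
9 = −365·32166 + 1079·10881
9 = 1079·139545 − 4681·32166
So 9 = (1079)·139545 + (-4681)·32166.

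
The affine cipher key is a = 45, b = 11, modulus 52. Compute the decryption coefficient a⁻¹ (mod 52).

37

Apply the Euclidean algorithm to 52 and 45:
52 = 1*45 + 7
45 = 6*7 + 3
7 = 2*3 + 1
3 = 3*1 + 0
gcd = 1, so the inverse exists. Back-substitute:
1 = 7 − 2·3
1 = −2·45 + 13·7
1 = 13·52 − 15·45
Thus 45·(-15) ≡ 1 (mod 52); reducing, -15 mod 52 = 37.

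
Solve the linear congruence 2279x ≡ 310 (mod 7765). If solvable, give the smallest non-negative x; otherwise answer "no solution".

6375

First find gcd(2279, 7765):
7765 = 3*2279 + 928
2279 = 2*928 + 423
928 = 2*423 + 82
423 = 5*82 + 13
82 = 6*13 + 4
13 = 3*4 + 1
4 = 4*1 + 0
gcd = 1, so a unique solution mod 7765 exists.
Back-substitute for the Bézout coefficients:
1 = 13 − 3·4
1 = −3·82 + 19·13
1 = 19·423 − 98·82
1 = −98·928 + 215·423
1 = 215·2279 − 528·928
1 = −528·7765 + 1799·2279
So 2279·(1799) ≡ 1 (mod 7765), giving 2279⁻¹ ≡ 1799.
x ≡ 2279⁻¹·310 ≡ 1799·310 ≡ 6375 (mod 7765).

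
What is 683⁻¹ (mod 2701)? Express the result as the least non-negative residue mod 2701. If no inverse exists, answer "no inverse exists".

gcd(2701, 683) by repeated division:
2701 = 3×683 + 652
683 = 1×652 + 31
652 = 21×31 + 1
31 = 31×1 + 0
gcd = 1, so the inverse exists. Back-substitute:
1 = 652 − 21·31
1 = −21·683 + 22·652
1 = 22·2701 − 87·683
Hence 683⁻¹ ≡ -87 ≡ 2614 (mod 2701).

2614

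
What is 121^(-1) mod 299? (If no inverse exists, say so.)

gcd(299, 121) by repeated division:
299 = 2×121 + 57
121 = 2×57 + 7
57 = 8×7 + 1
7 = 7×1 + 0
gcd = 1, so the inverse exists. Back-substitute:
1 = 57 − 8·7
1 = −8·121 + 17·57
1 = 17·299 − 42·121
Thus 121·(-42) ≡ 1 (mod 299); reducing, -42 mod 299 = 257.

257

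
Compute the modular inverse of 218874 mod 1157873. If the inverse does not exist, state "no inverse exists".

Extended Euclidean algorithm:
1157873 = 5·218874 + 63503
218874 = 3·63503 + 28365
63503 = 2·28365 + 6773
28365 = 4·6773 + 1273
6773 = 5·1273 + 408
1273 = 3·408 + 49
408 = 8·49 + 16
49 = 3·16 + 1
16 = 16·1 + 0
The gcd is 1. Working backward:
1 = 49 − 3·16
1 = −3·408 + 25·49
1 = 25·1273 − 78·408
1 = −78·6773 + 415·1273
1 = 415·28365 − 1738·6773
1 = −1738·63503 + 3891·28365
1 = 3891·218874 − 13411·63503
1 = −13411·1157873 + 70946·218874
So 218874·70946 ≡ 1 (mod 1157873).

70946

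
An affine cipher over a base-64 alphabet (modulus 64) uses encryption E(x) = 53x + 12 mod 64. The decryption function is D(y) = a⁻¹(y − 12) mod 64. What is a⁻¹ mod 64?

Extended Euclidean algorithm:
64 = 1·53 + 11
53 = 4·11 + 9
11 = 1·9 + 2
9 = 4·2 + 1
2 = 2·1 + 0
gcd = 1, so the inverse exists. Back-substitute:
1 = 9 − 4·2
1 = −4·11 + 5·9
1 = 5·53 − 24·11
1 = −24·64 + 29·53
So 53·29 ≡ 1 (mod 64).

29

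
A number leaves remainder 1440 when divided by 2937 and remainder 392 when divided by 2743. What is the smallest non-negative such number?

1895805

Write x = 1440 + 2937·k. Then 2937·k ≡ 392 − 1440 ≡ 1695 (mod 2743).
Need 2937⁻¹ mod 2743. Extended Euclid on (2743, 194):
2743 = 14·194 + 27
194 = 7·27 + 5
27 = 5·5 + 2
5 = 2·2 + 1
2 = 2·1 + 0
Back-substitute:
1 = 5 − 2·2
1 = −2·27 + 11·5
1 = 11·194 − 79·27
1 = −79·2743 + 1117·194
2937⁻¹ ≡ 1117 (mod 2743), so k ≡ 1117·1695 ≡ 645 (mod 2743).
x = 1440 + 2937·645 = 1895805.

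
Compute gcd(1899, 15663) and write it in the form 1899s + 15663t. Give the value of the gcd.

3

Apply Euclid's algorithm to 15663 and 1899:
15663 = 8×1899 + 471
1899 = 4×471 + 15
471 = 31×15 + 6
15 = 2×6 + 3
6 = 2×3 + 0
gcd(1899, 15663) = 3.
Express as a combination:
3 = 15 − 2·6
3 = −2·471 + 63·15
3 = 63·1899 − 254·471
3 = −254·15663 + 2095·1899
So 3 = (-254)·15663 + (2095)·1899.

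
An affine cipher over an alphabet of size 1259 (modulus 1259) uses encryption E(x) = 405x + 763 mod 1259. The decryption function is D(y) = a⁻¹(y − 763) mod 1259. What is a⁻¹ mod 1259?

Run Euclid on (1259, 405):
1259 = 3×405 + 44
405 = 9×44 + 9
44 = 4×9 + 8
9 = 1×8 + 1
8 = 8×1 + 0
The gcd is 1. Working backward:
1 = 9 − 8
1 = −44 + 5·9
1 = 5·405 − 46·44
1 = −46·1259 + 143·405
So 405·143 ≡ 1 (mod 1259).

143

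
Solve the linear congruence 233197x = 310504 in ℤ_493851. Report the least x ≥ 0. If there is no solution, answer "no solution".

First find gcd(233197, 493851):
493851 = 2*233197 + 27457
233197 = 8*27457 + 13541
27457 = 2*13541 + 375
13541 = 36*375 + 41
375 = 9*41 + 6
41 = 6*6 + 5
6 = 1*5 + 1
5 = 5*1 + 0
gcd = 1, so a unique solution mod 493851 exists.
Back-substitute for the Bézout coefficients:
1 = 6 − 5
1 = −41 + 7·6
1 = 7·375 − 64·41
1 = −64·13541 + 2311·375
1 = 2311·27457 − 4686·13541
1 = −4686·233197 + 39799·27457
1 = 39799·493851 − 84284·233197
So 233197·(-84284) ≡ 1 (mod 493851), giving 233197⁻¹ ≡ 409567.
x ≡ 233197⁻¹·310504 ≡ 409567·310504 ≡ 126907 (mod 493851).

126907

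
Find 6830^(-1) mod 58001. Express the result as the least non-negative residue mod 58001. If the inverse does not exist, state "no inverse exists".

Extended Euclidean algorithm:
58001 = 8·6830 + 3361
6830 = 2·3361 + 108
3361 = 31·108 + 13
108 = 8·13 + 4
13 = 3·4 + 1
4 = 4·1 + 0
gcd = 1, so the inverse exists. Back-substitute:
1 = 13 − 3·4
1 = −3·108 + 25·13
1 = 25·3361 − 778·108
1 = −778·6830 + 1581·3361
1 = 1581·58001 − 13426·6830
Thus 6830·(-13426) ≡ 1 (mod 58001); reducing, -13426 mod 58001 = 44575.

44575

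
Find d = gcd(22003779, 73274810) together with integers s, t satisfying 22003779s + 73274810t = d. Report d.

7

Apply Euclid's algorithm to 73274810 and 22003779:
73274810 = 3×22003779 + 7263473
22003779 = 3×7263473 + 213360
7263473 = 34×213360 + 9233
213360 = 23×9233 + 1001
9233 = 9×1001 + 224
1001 = 4×224 + 105
224 = 2×105 + 14
105 = 7×14 + 7
14 = 2×7 + 0
gcd(22003779, 73274810) = 7.
Express as a combination:
7 = 105 − 7·14
7 = −7·224 + 15·105
7 = 15·1001 − 67·224
7 = −67·9233 + 618·1001
7 = 618·213360 − 14281·9233
7 = −14281·7263473 + 486172·213360
7 = 486172·22003779 − 1472797·7263473
7 = −1472797·73274810 + 4904563·22003779
So 7 = (-1472797)·73274810 + (4904563)·22003779.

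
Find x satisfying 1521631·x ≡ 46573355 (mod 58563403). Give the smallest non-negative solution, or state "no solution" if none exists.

17537211

First find gcd(1521631, 58563403):
58563403 = 38*1521631 + 741425
1521631 = 2*741425 + 38781
741425 = 19*38781 + 4586
38781 = 8*4586 + 2093
4586 = 2*2093 + 400
2093 = 5*400 + 93
400 = 4*93 + 28
93 = 3*28 + 9
28 = 3*9 + 1
9 = 9*1 + 0
gcd = 1, so a unique solution mod 58563403 exists.
Back-substitute for the Bézout coefficients:
1 = 28 − 3·9
1 = −3·93 + 10·28
1 = 10·400 − 43·93
1 = −43·2093 + 225·400
1 = 225·4586 − 493·2093
1 = −493·38781 + 4169·4586
1 = 4169·741425 − 79704·38781
1 = −79704·1521631 + 163577·741425
1 = 163577·58563403 − 6295630·1521631
So 1521631·(-6295630) ≡ 1 (mod 58563403), giving 1521631⁻¹ ≡ 52267773.
x ≡ 1521631⁻¹·46573355 ≡ 52267773·46573355 ≡ 17537211 (mod 58563403).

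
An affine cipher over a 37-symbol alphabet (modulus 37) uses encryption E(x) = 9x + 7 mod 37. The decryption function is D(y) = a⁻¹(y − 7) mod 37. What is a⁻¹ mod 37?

Extended Euclidean algorithm:
37 = 4×9 + 1
9 = 9×1 + 0
The gcd is 1. Working backward:
1 = 37 − 4·9
Thus 9·(-4) ≡ 1 (mod 37); reducing, -4 mod 37 = 33.

33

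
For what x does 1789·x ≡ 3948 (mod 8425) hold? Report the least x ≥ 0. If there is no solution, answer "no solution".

3732

First find gcd(1789, 8425):
8425 = 4×1789 + 1269
1789 = 1×1269 + 520
1269 = 2×520 + 229
520 = 2×229 + 62
229 = 3×62 + 43
62 = 1×43 + 19
43 = 2×19 + 5
19 = 3×5 + 4
5 = 1×4 + 1
4 = 4×1 + 0
gcd = 1, so a unique solution mod 8425 exists.
Back-substitute for the Bézout coefficients:
1 = 5 − 4
1 = −19 + 4·5
1 = 4·43 − 9·19
1 = −9·62 + 13·43
1 = 13·229 − 48·62
1 = −48·520 + 109·229
1 = 109·1269 − 266·520
1 = −266·1789 + 375·1269
1 = 375·8425 − 1766·1789
So 1789·(-1766) ≡ 1 (mod 8425), giving 1789⁻¹ ≡ 6659.
x ≡ 1789⁻¹·3948 ≡ 6659·3948 ≡ 3732 (mod 8425).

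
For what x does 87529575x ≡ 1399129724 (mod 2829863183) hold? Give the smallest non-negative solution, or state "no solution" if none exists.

gcd(87529575, 2829863183):
2829863183 = 32×87529575 + 28916783
87529575 = 3×28916783 + 779226
28916783 = 37×779226 + 85421
779226 = 9×85421 + 10437
85421 = 8×10437 + 1925
10437 = 5×1925 + 812
1925 = 2×812 + 301
812 = 2×301 + 210
301 = 1×210 + 91
210 = 2×91 + 28
91 = 3×28 + 7
28 = 4×7 + 0
gcd = 7, but 7 ∤ 1399129724, so the congruence has no solution.

no solution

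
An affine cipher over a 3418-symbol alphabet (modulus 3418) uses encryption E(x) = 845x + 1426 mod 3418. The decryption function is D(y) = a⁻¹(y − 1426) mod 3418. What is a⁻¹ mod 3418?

1529

Run Euclid on (3418, 845):
3418 = 4*845 + 38
845 = 22*38 + 9
38 = 4*9 + 2
9 = 4*2 + 1
2 = 2*1 + 0
gcd = 1, so the inverse exists. Back-substitute:
1 = 9 − 4·2
1 = −4·38 + 17·9
1 = 17·845 − 378·38
1 = −378·3418 + 1529·845
So 845·1529 ≡ 1 (mod 3418).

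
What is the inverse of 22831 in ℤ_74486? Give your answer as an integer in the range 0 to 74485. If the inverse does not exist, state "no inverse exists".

33881

Extended Euclidean algorithm:
74486 = 3×22831 + 5993
22831 = 3×5993 + 4852
5993 = 1×4852 + 1141
4852 = 4×1141 + 288
1141 = 3×288 + 277
288 = 1×277 + 11
277 = 25×11 + 2
11 = 5×2 + 1
2 = 2×1 + 0
Since gcd(22831, 74486) = 1, back-substitute to write 1 as a combination:
1 = 11 − 5·2
1 = −5·277 + 126·11
1 = 126·288 − 131·277
1 = −131·1141 + 519·288
1 = 519·4852 − 2207·1141
1 = −2207·5993 + 2726·4852
1 = 2726·22831 − 10385·5993
1 = −10385·74486 + 33881·22831
So 22831·33881 ≡ 1 (mod 74486).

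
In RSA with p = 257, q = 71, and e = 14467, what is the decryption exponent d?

15403

φ(n) = (p−1)(q−1) = 256·70 = 17920.
Need d with 14467·d ≡ 1 (mod 17920). Apply the extended Euclidean algorithm:
17920 = 1×14467 + 3453
14467 = 4×3453 + 655
3453 = 5×655 + 178
655 = 3×178 + 121
178 = 1×121 + 57
121 = 2×57 + 7
57 = 8×7 + 1
7 = 7×1 + 0
Back-substitute:
1 = 57 − 8·7
1 = −8·121 + 17·57
1 = 17·178 − 25·121
1 = −25·655 + 92·178
1 = 92·3453 − 485·655
1 = −485·14467 + 2032·3453
1 = 2032·17920 − 2517·14467
So 14467·(-2517) ≡ 1 (mod 17920), hence d ≡ -2517 ≡ 15403 (mod 17920).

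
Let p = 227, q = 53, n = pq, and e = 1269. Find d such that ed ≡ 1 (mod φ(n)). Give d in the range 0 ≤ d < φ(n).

φ(n) = (p−1)(q−1) = 226·52 = 11752.
Need d with 1269·d ≡ 1 (mod 11752). Apply the extended Euclidean algorithm:
11752 = 9·1269 + 331
1269 = 3·331 + 276
331 = 1·276 + 55
276 = 5·55 + 1
55 = 55·1 + 0
Back-substitute:
1 = 276 − 5·55
1 = −5·331 + 6·276
1 = 6·1269 − 23·331
1 = −23·11752 + 213·1269
So 1269·213 ≡ 1 (mod 11752), hence d = 213.

213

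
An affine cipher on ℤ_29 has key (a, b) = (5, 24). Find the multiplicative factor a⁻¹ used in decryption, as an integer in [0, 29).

Run Euclid on (29, 5):
29 = 5*5 + 4
5 = 1*4 + 1
4 = 4*1 + 0
The gcd is 1. Working backward:
1 = 5 − 4
1 = −29 + 6·5
So 5·6 ≡ 1 (mod 29).

6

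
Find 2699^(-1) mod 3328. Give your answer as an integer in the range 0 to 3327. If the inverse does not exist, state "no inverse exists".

291

Extended Euclidean algorithm:
3328 = 1*2699 + 629
2699 = 4*629 + 183
629 = 3*183 + 80
183 = 2*80 + 23
80 = 3*23 + 11
23 = 2*11 + 1
11 = 11*1 + 0
Since gcd(2699, 3328) = 1, back-substitute to write 1 as a combination:
1 = 23 − 2·11
1 = −2·80 + 7·23
1 = 7·183 − 16·80
1 = −16·629 + 55·183
1 = 55·2699 − 236·629
1 = −236·3328 + 291·2699
So 2699·291 ≡ 1 (mod 3328).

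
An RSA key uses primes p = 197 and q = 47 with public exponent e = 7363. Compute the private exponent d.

6747

φ(n) = (p−1)(q−1) = 196·46 = 9016.
Need d with 7363·d ≡ 1 (mod 9016). Apply the extended Euclidean algorithm:
9016 = 1·7363 + 1653
7363 = 4·1653 + 751
1653 = 2·751 + 151
751 = 4·151 + 147
151 = 1·147 + 4
147 = 36·4 + 3
4 = 1·3 + 1
3 = 3·1 + 0
Back-substitute:
1 = 4 − 3
1 = −147 + 37·4
1 = 37·151 − 38·147
1 = −38·751 + 189·151
1 = 189·1653 − 416·751
1 = −416·7363 + 1853·1653
1 = 1853·9016 − 2269·7363
So 7363·(-2269) ≡ 1 (mod 9016), hence d ≡ -2269 ≡ 6747 (mod 9016).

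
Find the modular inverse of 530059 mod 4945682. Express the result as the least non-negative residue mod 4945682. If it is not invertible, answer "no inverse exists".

3417739

Run Euclid on (4945682, 530059):
4945682 = 9*530059 + 175151
530059 = 3*175151 + 4606
175151 = 38*4606 + 123
4606 = 37*123 + 55
123 = 2*55 + 13
55 = 4*13 + 3
13 = 4*3 + 1
3 = 3*1 + 0
The gcd is 1. Working backward:
1 = 13 − 4·3
1 = −4·55 + 17·13
1 = 17·123 − 38·55
1 = −38·4606 + 1423·123
1 = 1423·175151 − 54112·4606
1 = −54112·530059 + 163759·175151
1 = 163759·4945682 − 1527943·530059
Thus 530059·(-1527943) ≡ 1 (mod 4945682); reducing, -1527943 mod 4945682 = 3417739.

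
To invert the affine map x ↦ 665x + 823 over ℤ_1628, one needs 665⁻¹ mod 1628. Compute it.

1109

gcd(1628, 665) by repeated division:
1628 = 2×665 + 298
665 = 2×298 + 69
298 = 4×69 + 22
69 = 3×22 + 3
22 = 7×3 + 1
3 = 3×1 + 0
gcd = 1, so the inverse exists. Back-substitute:
1 = 22 − 7·3
1 = −7·69 + 22·22
1 = 22·298 − 95·69
1 = −95·665 + 212·298
1 = 212·1628 − 519·665
So 665·(-519) ≡ 1 (mod 1628), and -519 ≡ 1109 (mod 1628).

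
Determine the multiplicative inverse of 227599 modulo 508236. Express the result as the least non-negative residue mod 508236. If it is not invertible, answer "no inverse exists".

Extended Euclidean algorithm:
508236 = 2×227599 + 53038
227599 = 4×53038 + 15447
53038 = 3×15447 + 6697
15447 = 2×6697 + 2053
6697 = 3×2053 + 538
2053 = 3×538 + 439
538 = 1×439 + 99
439 = 4×99 + 43
99 = 2×43 + 13
43 = 3×13 + 4
13 = 3×4 + 1
4 = 4×1 + 0
The gcd is 1. Working backward:
1 = 13 − 3·4
1 = −3·43 + 10·13
1 = 10·99 − 23·43
1 = −23·439 + 102·99
1 = 102·538 − 125·439
1 = −125·2053 + 477·538
1 = 477·6697 − 1556·2053
1 = −1556·15447 + 3589·6697
1 = 3589·53038 − 12323·15447
1 = −12323·227599 + 52881·53038
1 = 52881·508236 − 118085·227599
Hence 227599⁻¹ ≡ -118085 ≡ 390151 (mod 508236).

390151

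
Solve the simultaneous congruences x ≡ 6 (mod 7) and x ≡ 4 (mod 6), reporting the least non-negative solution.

34

Write x = 6 + 7·k. Then 7·k ≡ 4 − 6 ≡ 4 (mod 6).
Need 7⁻¹ mod 6. Extended Euclid on (6, 1):
6 = 6*1 + 0
7⁻¹ ≡ 1 (mod 6), so k ≡ 1·4 ≡ 4 (mod 6).
x = 6 + 7·4 = 34.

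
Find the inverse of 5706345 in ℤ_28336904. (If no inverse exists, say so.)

Apply the Euclidean algorithm to 28336904 and 5706345:
28336904 = 4×5706345 + 5511524
5706345 = 1×5511524 + 194821
5511524 = 28×194821 + 56536
194821 = 3×56536 + 25213
56536 = 2×25213 + 6110
25213 = 4×6110 + 773
6110 = 7×773 + 699
773 = 1×699 + 74
699 = 9×74 + 33
74 = 2×33 + 8
33 = 4×8 + 1
8 = 8×1 + 0
The gcd is 1. Working backward:
1 = 33 − 4·8
1 = −4·74 + 9·33
1 = 9·699 − 85·74
1 = −85·773 + 94·699
1 = 94·6110 − 743·773
1 = −743·25213 + 3066·6110
1 = 3066·56536 − 6875·25213
1 = −6875·194821 + 23691·56536
1 = 23691·5511524 − 670223·194821
1 = −670223·5706345 + 693914·5511524
1 = 693914·28336904 − 3445879·5706345
Thus 5706345·(-3445879) ≡ 1 (mod 28336904); reducing, -3445879 mod 28336904 = 24891025.

24891025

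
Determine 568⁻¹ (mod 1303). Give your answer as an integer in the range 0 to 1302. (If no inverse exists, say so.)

39

Extended Euclidean algorithm:
1303 = 2·568 + 167
568 = 3·167 + 67
167 = 2·67 + 33
67 = 2·33 + 1
33 = 33·1 + 0
The gcd is 1. Working backward:
1 = 67 − 2·33
1 = −2·167 + 5·67
1 = 5·568 − 17·167
1 = −17·1303 + 39·568
So 568·39 ≡ 1 (mod 1303).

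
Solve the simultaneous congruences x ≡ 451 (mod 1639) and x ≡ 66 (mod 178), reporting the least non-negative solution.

Write x = 451 + 1639·k. Then 1639·k ≡ 66 − 451 ≡ 149 (mod 178).
Need 1639⁻¹ mod 178. Extended Euclid on (178, 37):
178 = 4*37 + 30
37 = 1*30 + 7
30 = 4*7 + 2
7 = 3*2 + 1
2 = 2*1 + 0
Back-substitute:
1 = 7 − 3·2
1 = −3·30 + 13·7
1 = 13·37 − 16·30
1 = −16·178 + 77·37
1639⁻¹ ≡ 77 (mod 178), so k ≡ 77·149 ≡ 81 (mod 178).
x = 451 + 1639·81 = 133210.

133210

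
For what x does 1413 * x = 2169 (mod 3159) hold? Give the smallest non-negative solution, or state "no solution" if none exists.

First find gcd(1413, 3159):
3159 = 2·1413 + 333
1413 = 4·333 + 81
333 = 4·81 + 9
81 = 9·9 + 0
gcd = 9 and 9 | 2169, so solutions exist. Divide through by 9: 157x ≡ 241 (mod 351).
Now find 157⁻¹ mod 351:
351 = 2×157 + 37
157 = 4×37 + 9
37 = 4×9 + 1
9 = 9×1 + 0
Back-substitute:
1 = 37 − 4·9
1 = −4·157 + 17·37
1 = 17·351 − 38·157
So 157·(-38) ≡ 1 (mod 351), i.e. 157⁻¹ ≡ 313.
Then x ≡ 313·241 ≡ 319 (mod 351); the smallest non-negative solution is x = 319.

319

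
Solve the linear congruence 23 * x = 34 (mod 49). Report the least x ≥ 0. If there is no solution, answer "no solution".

First find gcd(23, 49):
49 = 2×23 + 3
23 = 7×3 + 2
3 = 1×2 + 1
2 = 2×1 + 0
gcd = 1, so a unique solution mod 49 exists.
Back-substitute for the Bézout coefficients:
1 = 3 − 2
1 = −23 + 8·3
1 = 8·49 − 17·23
So 23·(-17) ≡ 1 (mod 49), giving 23⁻¹ ≡ 32.
x ≡ 23⁻¹·34 ≡ 32·34 ≡ 10 (mod 49).

10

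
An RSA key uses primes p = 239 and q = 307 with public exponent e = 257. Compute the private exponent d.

φ(n) = (p−1)(q−1) = 238·306 = 72828.
Need d with 257·d ≡ 1 (mod 72828). Apply the extended Euclidean algorithm:
72828 = 283*257 + 97
257 = 2*97 + 63
97 = 1*63 + 34
63 = 1*34 + 29
34 = 1*29 + 5
29 = 5*5 + 4
5 = 1*4 + 1
4 = 4*1 + 0
Back-substitute:
1 = 5 − 4
1 = −29 + 6·5
1 = 6·34 − 7·29
1 = −7·63 + 13·34
1 = 13·97 − 20·63
1 = −20·257 + 53·97
1 = 53·72828 − 15019·257
So 257·(-15019) ≡ 1 (mod 72828), hence d ≡ -15019 ≡ 57809 (mod 72828).

57809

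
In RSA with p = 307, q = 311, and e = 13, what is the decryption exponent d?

φ(n) = (p−1)(q−1) = 306·310 = 94860.
Need d with 13·d ≡ 1 (mod 94860). Apply the extended Euclidean algorithm:
94860 = 7296·13 + 12
13 = 1·12 + 1
12 = 12·1 + 0
Back-substitute:
1 = 13 − 12
1 = −94860 + 7297·13
So 13·7297 ≡ 1 (mod 94860), hence d = 7297.

7297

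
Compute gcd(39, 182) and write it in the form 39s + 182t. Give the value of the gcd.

13

Repeated division:
182 = 4·39 + 26
39 = 1·26 + 13
26 = 2·13 + 0
gcd(39, 182) = 13.
Express as a combination:
13 = 39 − 26
13 = −182 + 5·39
So 13 = (-1)·182 + (5)·39.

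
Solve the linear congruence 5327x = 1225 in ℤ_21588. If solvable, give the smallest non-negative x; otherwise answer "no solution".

1139

First find gcd(5327, 21588):
21588 = 4×5327 + 280
5327 = 19×280 + 7
280 = 40×7 + 0
gcd = 7 and 7 | 1225, so solutions exist. Divide through by 7: 761x ≡ 175 (mod 3084).
Now find 761⁻¹ mod 3084:
3084 = 4*761 + 40
761 = 19*40 + 1
40 = 40*1 + 0
Back-substitute:
1 = 761 − 19·40
1 = −19·3084 + 77·761
So 761⁻¹ ≡ 77 (mod 3084).
Then x ≡ 77·175 ≡ 1139 (mod 3084); the smallest non-negative solution is x = 1139.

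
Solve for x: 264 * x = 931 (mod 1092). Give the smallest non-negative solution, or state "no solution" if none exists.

no solution

gcd(264, 1092):
1092 = 4*264 + 36
264 = 7*36 + 12
36 = 3*12 + 0
gcd = 12, but 12 ∤ 931, so the congruence has no solution.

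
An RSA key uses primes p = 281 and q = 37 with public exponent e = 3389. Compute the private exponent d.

2549

φ(n) = (p−1)(q−1) = 280·36 = 10080.
Need d with 3389·d ≡ 1 (mod 10080). Apply the extended Euclidean algorithm:
10080 = 2*3389 + 3302
3389 = 1*3302 + 87
3302 = 37*87 + 83
87 = 1*83 + 4
83 = 20*4 + 3
4 = 1*3 + 1
3 = 3*1 + 0
Back-substitute:
1 = 4 − 3
1 = −83 + 21·4
1 = 21·87 − 22·83
1 = −22·3302 + 835·87
1 = 835·3389 − 857·3302
1 = −857·10080 + 2549·3389
So 3389·2549 ≡ 1 (mod 10080), hence d = 2549.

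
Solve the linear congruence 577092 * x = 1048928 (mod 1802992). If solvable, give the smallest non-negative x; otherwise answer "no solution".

317584

First find gcd(577092, 1802992):
1802992 = 3×577092 + 71716
577092 = 8×71716 + 3364
71716 = 21×3364 + 1072
3364 = 3×1072 + 148
1072 = 7×148 + 36
148 = 4×36 + 4
36 = 9×4 + 0
gcd = 4 and 4 | 1048928, so solutions exist. Divide through by 4: 144273x ≡ 262232 (mod 450748).
Now find 144273⁻¹ mod 450748:
450748 = 3×144273 + 17929
144273 = 8×17929 + 841
17929 = 21×841 + 268
841 = 3×268 + 37
268 = 7×37 + 9
37 = 4×9 + 1
9 = 9×1 + 0
Back-substitute:
1 = 37 − 4·9
1 = −4·268 + 29·37
1 = 29·841 − 91·268
1 = −91·17929 + 1940·841
1 = 1940·144273 − 15611·17929
1 = −15611·450748 + 48773·144273
So 144273⁻¹ ≡ 48773 (mod 450748).
Then x ≡ 48773·262232 ≡ 317584 (mod 450748); the smallest non-negative solution is x = 317584.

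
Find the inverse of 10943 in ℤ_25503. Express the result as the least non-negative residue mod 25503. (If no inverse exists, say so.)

Run Euclid on (25503, 10943):
25503 = 2·10943 + 3617
10943 = 3·3617 + 92
3617 = 39·92 + 29
92 = 3·29 + 5
29 = 5·5 + 4
5 = 1·4 + 1
4 = 4·1 + 0
Since gcd(10943, 25503) = 1, back-substitute to write 1 as a combination:
1 = 5 − 4
1 = −29 + 6·5
1 = 6·92 − 19·29
1 = −19·3617 + 747·92
1 = 747·10943 − 2260·3617
1 = −2260·25503 + 5267·10943
So 10943·5267 ≡ 1 (mod 25503).

5267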